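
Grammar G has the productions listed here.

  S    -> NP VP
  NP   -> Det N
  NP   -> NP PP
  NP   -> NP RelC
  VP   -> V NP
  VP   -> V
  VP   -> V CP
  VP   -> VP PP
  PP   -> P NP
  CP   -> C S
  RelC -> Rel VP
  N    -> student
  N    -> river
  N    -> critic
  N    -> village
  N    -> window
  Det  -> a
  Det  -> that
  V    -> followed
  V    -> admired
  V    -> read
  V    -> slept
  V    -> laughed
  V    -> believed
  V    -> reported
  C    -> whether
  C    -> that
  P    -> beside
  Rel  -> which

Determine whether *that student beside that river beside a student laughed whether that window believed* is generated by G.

[S [NP [NP [Det that] [N student]] [PP [P beside] [NP [NP [Det that] [N river]] [PP [P beside] [NP [Det a] [N student]]]]]] [VP [V laughed] [CP [C whether] [S [NP [Det that] [N window]] [VP [V believed]]]]]]
Every word is introduced by a lexical rule and the phrasal rules combine the resulting categories into a single S.

Grammatical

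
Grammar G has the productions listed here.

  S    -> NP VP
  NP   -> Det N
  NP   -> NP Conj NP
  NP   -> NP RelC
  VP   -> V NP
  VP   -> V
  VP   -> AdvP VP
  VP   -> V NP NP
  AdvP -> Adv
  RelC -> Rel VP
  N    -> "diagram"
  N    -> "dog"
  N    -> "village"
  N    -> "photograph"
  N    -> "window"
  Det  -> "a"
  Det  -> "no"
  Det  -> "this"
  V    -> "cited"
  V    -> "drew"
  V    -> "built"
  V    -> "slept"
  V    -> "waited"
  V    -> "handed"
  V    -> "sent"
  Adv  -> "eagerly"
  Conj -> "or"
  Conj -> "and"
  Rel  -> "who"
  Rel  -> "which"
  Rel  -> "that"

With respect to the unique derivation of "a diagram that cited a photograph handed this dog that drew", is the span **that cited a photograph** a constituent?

Yes

[S [NP [NP [Det a] [N diagram]] [RelC [Rel that] [VP [V cited] [NP [Det a] [N photograph]]]]] [VP [V handed] [NP [NP [Det this] [N dog]] [RelC [Rel that] [VP [V drew]]]]]]
The words 'that cited a photograph' are exhaustively dominated by a single RelC node (built by RelC → Rel VP), so they form a constituent.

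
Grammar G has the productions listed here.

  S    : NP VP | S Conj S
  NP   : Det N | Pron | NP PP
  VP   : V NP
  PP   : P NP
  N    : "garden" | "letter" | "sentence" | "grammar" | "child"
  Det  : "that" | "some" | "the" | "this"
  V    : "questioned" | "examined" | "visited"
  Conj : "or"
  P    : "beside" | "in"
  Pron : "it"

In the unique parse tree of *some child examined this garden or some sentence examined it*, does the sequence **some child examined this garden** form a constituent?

[S [S [NP [Det some] [N child]] [VP [V examined] [NP [Det this] [N garden]]]] [Conj or] [S [NP [Det some] [N sentence]] [VP [V examined] [NP [Pron it]]]]]
The words 'some child examined this garden' are exhaustively dominated by a single S node (built by S → NP VP), so they form a constituent.

Yes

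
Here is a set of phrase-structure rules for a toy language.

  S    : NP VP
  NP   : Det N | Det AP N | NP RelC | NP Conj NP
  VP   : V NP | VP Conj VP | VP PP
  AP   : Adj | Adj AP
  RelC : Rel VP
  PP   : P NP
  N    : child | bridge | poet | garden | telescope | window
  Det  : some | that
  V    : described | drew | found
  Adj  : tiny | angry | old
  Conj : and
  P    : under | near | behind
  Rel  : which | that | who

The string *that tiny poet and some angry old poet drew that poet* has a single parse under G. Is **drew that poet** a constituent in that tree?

[S [NP [NP [Det that] [AP [Adj tiny]] [N poet]] [Conj and] [NP [Det some] [AP [Adj angry] [AP [Adj old]]] [N poet]]] [VP [V drew] [NP [Det that] [N poet]]]]
The words 'drew that poet' are exhaustively dominated by a single VP node (built by VP → V NP), so they form a constituent.

Yes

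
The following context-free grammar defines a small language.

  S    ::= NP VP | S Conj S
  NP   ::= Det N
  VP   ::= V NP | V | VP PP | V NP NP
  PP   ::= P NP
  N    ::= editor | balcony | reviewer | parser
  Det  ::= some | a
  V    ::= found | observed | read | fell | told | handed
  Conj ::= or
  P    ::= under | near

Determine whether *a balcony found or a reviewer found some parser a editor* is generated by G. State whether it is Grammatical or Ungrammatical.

Grammatical

S
  S
    NP
      Det: a
      N: balcony
    VP
      V: found
  Conj: or
  S
    NP
      Det: a
      N: reviewer
    VP
      V: found
      NP
        Det: some
        N: parser
      NP
        Det: a
        N: editor
The bracketing above is licensed at every node by one of the given productions, with S at the root.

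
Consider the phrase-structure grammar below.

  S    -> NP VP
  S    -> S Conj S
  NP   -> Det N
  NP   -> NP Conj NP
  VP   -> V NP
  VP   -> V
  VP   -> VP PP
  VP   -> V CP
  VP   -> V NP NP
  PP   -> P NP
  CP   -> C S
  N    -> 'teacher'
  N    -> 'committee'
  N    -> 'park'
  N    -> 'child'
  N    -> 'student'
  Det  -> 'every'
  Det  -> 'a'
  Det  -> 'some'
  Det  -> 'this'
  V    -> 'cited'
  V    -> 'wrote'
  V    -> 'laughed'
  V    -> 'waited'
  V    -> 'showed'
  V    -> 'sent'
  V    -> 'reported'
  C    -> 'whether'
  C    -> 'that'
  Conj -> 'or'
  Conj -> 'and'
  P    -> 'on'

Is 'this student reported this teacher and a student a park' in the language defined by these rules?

[S [NP [Det this] [N student]] [VP [V reported] [NP [NP [Det this] [N teacher]] [Conj and] [NP [Det a] [N student]]] [NP [Det a] [N park]]]]
Each bracket corresponds to one application of a listed rule, so the string is derivable from S.

Grammatical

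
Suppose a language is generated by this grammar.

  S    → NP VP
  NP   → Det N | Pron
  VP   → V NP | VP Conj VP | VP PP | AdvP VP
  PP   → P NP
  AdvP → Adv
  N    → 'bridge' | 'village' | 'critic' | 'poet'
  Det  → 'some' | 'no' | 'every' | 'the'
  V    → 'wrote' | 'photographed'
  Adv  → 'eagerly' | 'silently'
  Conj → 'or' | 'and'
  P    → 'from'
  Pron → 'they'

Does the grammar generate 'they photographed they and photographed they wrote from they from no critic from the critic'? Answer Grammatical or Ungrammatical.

A V word can never sit immediately before a P word in any string this grammar generates, so the substring 'wrote from' rules out a derivation.

Ungrammatical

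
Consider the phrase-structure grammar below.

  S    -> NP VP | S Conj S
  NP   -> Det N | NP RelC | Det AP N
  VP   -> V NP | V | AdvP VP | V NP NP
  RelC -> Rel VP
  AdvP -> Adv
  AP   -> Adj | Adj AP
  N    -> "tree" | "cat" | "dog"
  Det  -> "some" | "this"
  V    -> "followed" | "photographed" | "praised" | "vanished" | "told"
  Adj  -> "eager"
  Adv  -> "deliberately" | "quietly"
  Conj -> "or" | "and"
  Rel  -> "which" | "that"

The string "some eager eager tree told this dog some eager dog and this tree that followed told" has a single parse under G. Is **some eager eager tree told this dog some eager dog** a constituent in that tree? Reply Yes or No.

Yes

[S [S [NP [Det some] [AP [Adj eager] [AP [Adj eager]]] [N tree]] [VP [V told] [NP [Det this] [N dog]] [NP [Det some] [AP [Adj eager]] [N dog]]]] [Conj and] [S [NP [NP [Det this] [N tree]] [RelC [Rel that] [VP [V followed]]]] [VP [V told]]]]
The words 'some eager eager tree told this dog some eager dog' are exhaustively dominated by a single S node (built by S → NP VP), so they form a constituent.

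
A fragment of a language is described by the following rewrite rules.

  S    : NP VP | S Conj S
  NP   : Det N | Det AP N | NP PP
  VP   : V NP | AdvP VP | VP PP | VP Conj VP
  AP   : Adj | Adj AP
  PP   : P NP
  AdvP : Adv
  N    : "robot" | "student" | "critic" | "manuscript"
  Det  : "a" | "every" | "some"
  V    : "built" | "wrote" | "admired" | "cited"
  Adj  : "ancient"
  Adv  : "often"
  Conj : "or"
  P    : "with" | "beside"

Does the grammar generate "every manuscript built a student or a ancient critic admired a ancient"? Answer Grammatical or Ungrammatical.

For S → NP VP, the only prefix that parses as NP is 'every manuscript', but the remainder 'built a student or a ancient critic admired a ancient' is not a VP under these rules. The alternative S rule S → S Conj S likewise has no satisfying split.

Ungrammatical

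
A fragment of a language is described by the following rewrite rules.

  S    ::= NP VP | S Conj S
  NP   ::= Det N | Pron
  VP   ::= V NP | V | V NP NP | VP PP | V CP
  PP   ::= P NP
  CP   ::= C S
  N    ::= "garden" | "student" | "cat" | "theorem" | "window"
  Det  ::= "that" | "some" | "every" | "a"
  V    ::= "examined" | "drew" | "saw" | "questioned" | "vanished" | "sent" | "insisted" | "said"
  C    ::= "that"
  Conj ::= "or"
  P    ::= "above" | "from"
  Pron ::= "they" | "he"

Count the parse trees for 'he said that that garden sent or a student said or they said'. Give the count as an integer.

5

Two of the 5 distinct bracketings:
[S [NP [Pron he]] [VP [V said] [CP [C that] [S [S [NP [Det that] [N garden]] [VP [V sent]]] [Conj or] [S [S [NP [Det a] [N student]] [VP [V said]]] [Conj or] [S [NP [Pron they]] [VP [V said]]]]]]]]
[S [NP [Pron he]] [VP [V said] [CP [C that] [S [S [S [NP [Det that] [N garden]] [VP [V sent]]] [Conj or] [S [NP [Det a] [N student]] [VP [V said]]]] [Conj or] [S [NP [Pron they]] [VP [V said]]]]]]]
The trees differ in how a recursive rule is bracketed over the same span.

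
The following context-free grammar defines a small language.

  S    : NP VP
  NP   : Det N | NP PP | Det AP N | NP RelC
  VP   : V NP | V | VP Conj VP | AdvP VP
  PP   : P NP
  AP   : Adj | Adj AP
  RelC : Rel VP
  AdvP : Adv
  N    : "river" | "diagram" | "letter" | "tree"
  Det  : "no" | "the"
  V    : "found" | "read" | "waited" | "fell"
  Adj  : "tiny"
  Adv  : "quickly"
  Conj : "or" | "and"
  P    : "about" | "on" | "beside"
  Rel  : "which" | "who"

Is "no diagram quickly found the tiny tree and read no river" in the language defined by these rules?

Grammatical

[S [NP [Det no] [N diagram]] [VP [VP [AdvP [Adv quickly]] [VP [V found] [NP [Det the] [AP [Adj tiny]] [N tree]]]] [Conj and] [VP [V read] [NP [Det no] [N river]]]]]
The bracketing above is licensed at every node by one of the given productions, with S at the root.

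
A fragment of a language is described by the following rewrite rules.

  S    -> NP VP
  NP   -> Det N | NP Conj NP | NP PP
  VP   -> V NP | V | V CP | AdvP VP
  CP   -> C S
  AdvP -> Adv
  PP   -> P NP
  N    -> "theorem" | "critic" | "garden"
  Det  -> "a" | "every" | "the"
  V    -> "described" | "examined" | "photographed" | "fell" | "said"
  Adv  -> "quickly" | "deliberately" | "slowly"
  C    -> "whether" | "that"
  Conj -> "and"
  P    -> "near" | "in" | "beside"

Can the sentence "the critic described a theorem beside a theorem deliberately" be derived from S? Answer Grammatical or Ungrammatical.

For S → NP VP, the only prefix that parses as NP is 'the critic', but the remainder 'described a theorem beside a theorem deliberately' is not a VP under these rules.

Ungrammatical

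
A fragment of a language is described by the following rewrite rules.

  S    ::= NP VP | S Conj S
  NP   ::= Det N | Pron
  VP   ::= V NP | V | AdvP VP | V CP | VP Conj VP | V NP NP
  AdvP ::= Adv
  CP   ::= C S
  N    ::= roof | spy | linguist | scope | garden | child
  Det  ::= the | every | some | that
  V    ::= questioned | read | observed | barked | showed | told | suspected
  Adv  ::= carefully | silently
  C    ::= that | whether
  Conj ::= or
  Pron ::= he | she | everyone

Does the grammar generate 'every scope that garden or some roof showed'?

For S → NP VP, the only prefix that parses as NP is 'every scope', but the remainder 'that garden or some roof showed' is not a VP under these rules. The alternative S rule S → S Conj S likewise has no satisfying split.

Ungrammatical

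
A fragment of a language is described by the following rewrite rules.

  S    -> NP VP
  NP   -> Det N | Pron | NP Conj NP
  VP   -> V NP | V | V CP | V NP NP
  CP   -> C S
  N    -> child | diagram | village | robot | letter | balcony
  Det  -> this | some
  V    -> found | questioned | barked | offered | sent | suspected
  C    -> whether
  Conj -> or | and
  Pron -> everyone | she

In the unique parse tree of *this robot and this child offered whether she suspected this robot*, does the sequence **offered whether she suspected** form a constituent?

[S [NP [NP [Det this] [N robot]] [Conj and] [NP [Det this] [N child]]] [VP [V offered] [CP [C whether] [S [NP [Pron she]] [VP [V suspected] [NP [Det this] [N robot]]]]]]]
The smallest constituent containing 'offered whether she suspected' is the VP spanning 'offered whether she suspected this robot'; no single node in the tree dominates exactly the given words.

No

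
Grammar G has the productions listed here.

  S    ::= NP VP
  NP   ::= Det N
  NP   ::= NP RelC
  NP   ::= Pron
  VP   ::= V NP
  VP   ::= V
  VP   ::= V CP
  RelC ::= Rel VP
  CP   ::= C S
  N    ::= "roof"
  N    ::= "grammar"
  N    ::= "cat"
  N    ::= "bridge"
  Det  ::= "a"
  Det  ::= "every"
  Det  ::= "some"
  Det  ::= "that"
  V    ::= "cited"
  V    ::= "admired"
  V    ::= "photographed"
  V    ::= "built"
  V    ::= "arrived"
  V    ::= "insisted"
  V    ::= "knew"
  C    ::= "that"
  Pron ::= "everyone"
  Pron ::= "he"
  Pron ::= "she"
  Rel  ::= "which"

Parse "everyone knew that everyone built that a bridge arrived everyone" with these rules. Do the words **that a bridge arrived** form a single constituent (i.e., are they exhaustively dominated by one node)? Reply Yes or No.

No

[S [NP [Pron everyone]] [VP [V knew] [CP [C that] [S [NP [Pron everyone]] [VP [V built] [CP [C that] [S [NP [Det a] [N bridge]] [VP [V arrived] [NP [Pron everyone]]]]]]]]]]
The smallest constituent containing 'that a bridge arrived' is the CP spanning 'that a bridge arrived everyone'; no single node in the tree dominates exactly the given words.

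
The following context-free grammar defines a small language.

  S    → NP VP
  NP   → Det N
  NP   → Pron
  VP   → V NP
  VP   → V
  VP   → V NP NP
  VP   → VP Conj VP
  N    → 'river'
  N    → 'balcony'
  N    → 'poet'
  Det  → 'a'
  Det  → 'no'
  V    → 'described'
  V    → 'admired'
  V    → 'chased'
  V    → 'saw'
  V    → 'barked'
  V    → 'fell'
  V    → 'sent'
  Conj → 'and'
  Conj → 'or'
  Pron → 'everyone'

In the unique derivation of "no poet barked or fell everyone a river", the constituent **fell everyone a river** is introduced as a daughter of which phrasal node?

S
  NP
    Det: no
    N: poet
  VP
    VP
      V: barked
    Conj: or
    VP
      V: fell
      NP
        Pron: everyone
      NP
        Det: a
        N: river
The span 'fell everyone a river' is the VP node built by VP → V NP NP.
Its mother is the VP built by VP → VP Conj VP.

VP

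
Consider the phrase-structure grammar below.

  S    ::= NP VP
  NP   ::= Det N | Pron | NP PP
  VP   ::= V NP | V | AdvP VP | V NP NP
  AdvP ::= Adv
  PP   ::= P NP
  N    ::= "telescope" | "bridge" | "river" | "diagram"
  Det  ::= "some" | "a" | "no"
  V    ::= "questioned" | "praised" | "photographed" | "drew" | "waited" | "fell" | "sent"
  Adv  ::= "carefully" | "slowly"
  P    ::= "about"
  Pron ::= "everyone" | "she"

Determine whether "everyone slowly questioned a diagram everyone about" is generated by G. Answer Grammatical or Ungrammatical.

For S → NP VP, the only prefix that parses as NP is 'everyone', but the remainder 'slowly questioned a diagram everyone about' is not a VP under these rules.

Ungrammatical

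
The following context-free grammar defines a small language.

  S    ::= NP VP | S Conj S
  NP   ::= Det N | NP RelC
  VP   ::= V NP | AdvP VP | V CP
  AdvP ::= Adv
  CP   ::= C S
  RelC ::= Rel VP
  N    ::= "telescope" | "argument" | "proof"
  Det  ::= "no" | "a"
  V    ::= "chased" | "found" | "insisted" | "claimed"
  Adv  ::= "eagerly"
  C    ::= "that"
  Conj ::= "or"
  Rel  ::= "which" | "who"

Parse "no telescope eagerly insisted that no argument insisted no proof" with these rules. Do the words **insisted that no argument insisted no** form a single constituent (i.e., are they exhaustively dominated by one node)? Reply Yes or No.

No

[S [NP [Det no] [N telescope]] [VP [AdvP [Adv eagerly]] [VP [V insisted] [CP [C that] [S [NP [Det no] [N argument]] [VP [V insisted] [NP [Det no] [N proof]]]]]]]]
The smallest constituent containing 'insisted that no argument insisted no' is the VP spanning 'insisted that no argument insisted no proof'; no single node in the tree dominates exactly the given words.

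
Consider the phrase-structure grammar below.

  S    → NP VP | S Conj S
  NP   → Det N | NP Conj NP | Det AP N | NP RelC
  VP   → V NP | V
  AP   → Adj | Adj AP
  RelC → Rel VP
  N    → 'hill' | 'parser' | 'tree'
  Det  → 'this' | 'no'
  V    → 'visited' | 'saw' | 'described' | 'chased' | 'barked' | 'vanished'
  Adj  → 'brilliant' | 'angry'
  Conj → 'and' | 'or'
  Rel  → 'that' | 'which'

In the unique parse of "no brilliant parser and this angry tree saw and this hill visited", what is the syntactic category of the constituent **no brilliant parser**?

NP

S
  S
    NP
      NP
        Det: no
        AP
          Adj: brilliant
        N: parser
      Conj: and
      NP
        Det: this
        AP
          Adj: angry
        N: tree
    VP
      V: saw
  Conj: and
  S
    NP
      Det: this
      N: hill
    VP
      V: visited
The span 'no brilliant parser' is the NP node built by NP → Det AP N.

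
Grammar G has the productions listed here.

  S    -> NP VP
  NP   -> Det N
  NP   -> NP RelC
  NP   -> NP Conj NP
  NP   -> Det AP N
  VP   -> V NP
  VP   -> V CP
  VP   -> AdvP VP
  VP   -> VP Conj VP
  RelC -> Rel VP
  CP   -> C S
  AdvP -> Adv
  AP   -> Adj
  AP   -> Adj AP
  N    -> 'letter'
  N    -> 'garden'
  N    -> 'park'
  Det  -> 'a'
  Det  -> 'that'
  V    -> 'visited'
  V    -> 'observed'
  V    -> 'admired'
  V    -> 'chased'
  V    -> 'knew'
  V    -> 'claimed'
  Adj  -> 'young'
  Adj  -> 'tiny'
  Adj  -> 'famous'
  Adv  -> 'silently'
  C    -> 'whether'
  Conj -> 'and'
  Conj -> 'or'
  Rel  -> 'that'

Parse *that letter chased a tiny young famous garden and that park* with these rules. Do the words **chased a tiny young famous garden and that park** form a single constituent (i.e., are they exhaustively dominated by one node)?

Yes

[S [NP [Det that] [N letter]] [VP [V chased] [NP [NP [Det a] [AP [Adj tiny] [AP [Adj young] [AP [Adj famous]]]] [N garden]] [Conj and] [NP [Det that] [N park]]]]]
The words 'chased a tiny young famous garden and that park' are exhaustively dominated by a single VP node (built by VP → V NP), so they form a constituent.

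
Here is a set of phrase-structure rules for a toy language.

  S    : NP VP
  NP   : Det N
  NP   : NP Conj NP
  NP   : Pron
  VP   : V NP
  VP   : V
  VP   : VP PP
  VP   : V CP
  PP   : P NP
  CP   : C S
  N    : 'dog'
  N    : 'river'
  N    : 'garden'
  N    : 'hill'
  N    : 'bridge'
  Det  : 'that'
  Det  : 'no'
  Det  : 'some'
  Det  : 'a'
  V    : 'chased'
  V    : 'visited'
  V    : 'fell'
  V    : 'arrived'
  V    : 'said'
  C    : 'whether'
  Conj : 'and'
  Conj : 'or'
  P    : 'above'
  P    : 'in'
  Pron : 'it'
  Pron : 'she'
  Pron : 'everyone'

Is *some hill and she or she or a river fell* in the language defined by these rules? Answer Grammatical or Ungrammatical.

Grammatical

S
  NP
    NP
      Det: some
      N: hill
    Conj: and
    NP
      NP
        Pron: she
      Conj: or
      NP
        NP
          Pron: she
        Conj: or
        NP
          Det: a
          N: river
  VP
    V: fell
Every word is introduced by a lexical rule and the phrasal rules combine the resulting categories into a single S.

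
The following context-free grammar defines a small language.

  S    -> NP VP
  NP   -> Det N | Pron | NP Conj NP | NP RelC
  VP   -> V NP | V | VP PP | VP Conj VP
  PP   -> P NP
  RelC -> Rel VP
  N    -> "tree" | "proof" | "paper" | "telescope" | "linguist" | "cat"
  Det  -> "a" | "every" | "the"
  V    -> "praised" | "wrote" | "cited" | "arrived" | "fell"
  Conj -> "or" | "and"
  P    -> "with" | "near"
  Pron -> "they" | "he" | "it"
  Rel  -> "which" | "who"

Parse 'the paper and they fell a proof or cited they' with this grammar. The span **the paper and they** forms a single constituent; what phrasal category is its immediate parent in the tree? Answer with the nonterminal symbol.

S

[S [NP [NP [Det the] [N paper]] [Conj and] [NP [Pron they]]] [VP [VP [V fell] [NP [Det a] [N proof]]] [Conj or] [VP [V cited] [NP [Pron they]]]]]
The span 'the paper and they' is the NP node built by NP → NP Conj NP.
Its mother is the S built by S → NP VP.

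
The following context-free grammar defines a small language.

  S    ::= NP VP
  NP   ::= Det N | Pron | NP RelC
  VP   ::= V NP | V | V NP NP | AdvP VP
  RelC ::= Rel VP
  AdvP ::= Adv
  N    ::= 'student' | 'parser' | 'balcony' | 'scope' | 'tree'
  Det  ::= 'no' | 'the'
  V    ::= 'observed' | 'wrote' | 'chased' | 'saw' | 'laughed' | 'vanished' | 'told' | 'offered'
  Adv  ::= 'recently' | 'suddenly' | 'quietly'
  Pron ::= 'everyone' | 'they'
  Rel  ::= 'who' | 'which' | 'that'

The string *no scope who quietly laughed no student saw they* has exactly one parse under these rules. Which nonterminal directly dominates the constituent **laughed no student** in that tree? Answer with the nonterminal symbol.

S
  NP
    NP
      Det: no
      N: scope
    RelC
      Rel: who
      VP
        AdvP
          Adv: quietly
        VP
          V: laughed
          NP
            Det: no
            N: student
  VP
    V: saw
    NP
      Pron: they
The span 'laughed no student' is the VP node built by VP → V NP.
Its mother is the VP built by VP → AdvP VP.

VP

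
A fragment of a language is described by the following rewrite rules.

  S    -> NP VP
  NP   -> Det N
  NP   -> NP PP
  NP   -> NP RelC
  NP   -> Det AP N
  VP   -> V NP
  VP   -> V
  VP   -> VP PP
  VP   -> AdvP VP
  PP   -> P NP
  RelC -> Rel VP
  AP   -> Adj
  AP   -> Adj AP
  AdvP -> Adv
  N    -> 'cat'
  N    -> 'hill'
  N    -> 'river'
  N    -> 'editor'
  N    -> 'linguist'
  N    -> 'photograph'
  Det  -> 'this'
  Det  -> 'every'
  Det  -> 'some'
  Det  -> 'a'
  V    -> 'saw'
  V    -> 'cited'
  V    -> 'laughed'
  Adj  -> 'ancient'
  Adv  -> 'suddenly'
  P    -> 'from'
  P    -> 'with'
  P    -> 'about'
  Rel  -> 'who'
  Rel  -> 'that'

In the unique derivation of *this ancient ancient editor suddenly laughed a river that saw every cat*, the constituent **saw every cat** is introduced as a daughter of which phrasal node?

S
  NP
    Det: this
    AP
      Adj: ancient
      AP
        Adj: ancient
    N: editor
  VP
    AdvP
      Adv: suddenly
    VP
      V: laughed
      NP
        NP
          Det: a
          N: river
        RelC
          Rel: that
          VP
            V: saw
            NP
              Det: every
              N: cat
The span 'saw every cat' is the VP node built by VP → V NP.
Its mother is the RelC built by RelC → Rel VP.

RelC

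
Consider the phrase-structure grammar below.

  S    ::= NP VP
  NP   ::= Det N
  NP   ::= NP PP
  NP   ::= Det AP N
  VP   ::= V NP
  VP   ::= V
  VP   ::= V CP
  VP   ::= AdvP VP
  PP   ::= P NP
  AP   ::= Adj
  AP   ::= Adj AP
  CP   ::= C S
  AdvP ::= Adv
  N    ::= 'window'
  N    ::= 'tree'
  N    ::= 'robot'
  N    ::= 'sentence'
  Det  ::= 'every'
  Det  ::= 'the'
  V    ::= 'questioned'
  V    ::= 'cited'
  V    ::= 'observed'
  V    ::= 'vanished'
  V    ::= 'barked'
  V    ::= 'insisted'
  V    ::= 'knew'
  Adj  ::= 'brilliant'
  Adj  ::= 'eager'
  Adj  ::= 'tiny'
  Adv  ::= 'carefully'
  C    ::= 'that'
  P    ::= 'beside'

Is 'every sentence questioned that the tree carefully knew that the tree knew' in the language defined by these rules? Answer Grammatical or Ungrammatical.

Grammatical

S
  NP
    Det: every
    N: sentence
  VP
    V: questioned
    CP
      C: that
      S
        NP
          Det: the
          N: tree
        VP
          AdvP
            Adv: carefully
          VP
            V: knew
            CP
              C: that
              S
                NP
                  Det: the
                  N: tree
                VP
                  V: knew
Every word is introduced by a lexical rule and the phrasal rules combine the resulting categories into a single S.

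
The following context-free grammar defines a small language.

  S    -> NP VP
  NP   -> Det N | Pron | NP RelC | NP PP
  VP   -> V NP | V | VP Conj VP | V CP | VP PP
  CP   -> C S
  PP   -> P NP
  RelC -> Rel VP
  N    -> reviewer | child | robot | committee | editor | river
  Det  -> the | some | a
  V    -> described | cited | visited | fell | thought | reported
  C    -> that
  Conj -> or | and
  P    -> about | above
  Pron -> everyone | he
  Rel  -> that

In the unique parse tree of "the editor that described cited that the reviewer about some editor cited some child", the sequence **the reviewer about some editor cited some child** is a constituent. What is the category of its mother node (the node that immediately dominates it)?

[S [NP [NP [Det the] [N editor]] [RelC [Rel that] [VP [V described]]]] [VP [V cited] [CP [C that] [S [NP [NP [Det the] [N reviewer]] [PP [P about] [NP [Det some] [N editor]]]] [VP [V cited] [NP [Det some] [N child]]]]]]]
The span 'the reviewer about some editor cited some child' is the S node built by S → NP VP.
Its mother is the CP built by CP → C S.

CP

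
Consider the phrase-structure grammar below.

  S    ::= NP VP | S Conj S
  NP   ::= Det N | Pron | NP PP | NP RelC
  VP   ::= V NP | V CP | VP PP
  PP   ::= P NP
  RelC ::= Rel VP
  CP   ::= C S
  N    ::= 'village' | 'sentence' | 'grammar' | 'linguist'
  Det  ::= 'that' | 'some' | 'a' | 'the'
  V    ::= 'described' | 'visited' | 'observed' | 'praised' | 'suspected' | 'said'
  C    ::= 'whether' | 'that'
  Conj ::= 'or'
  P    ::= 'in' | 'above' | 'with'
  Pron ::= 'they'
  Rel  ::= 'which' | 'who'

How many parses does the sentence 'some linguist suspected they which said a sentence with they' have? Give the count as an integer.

Two of the 4 distinct bracketings:
[S [NP [Det some] [N linguist]] [VP [V suspected] [NP [NP [NP [Pron they]] [RelC [Rel which] [VP [V said] [NP [Det a] [N sentence]]]]] [PP [P with] [NP [Pron they]]]]]]
[S [NP [Det some] [N linguist]] [VP [V suspected] [NP [NP [Pron they]] [RelC [Rel which] [VP [V said] [NP [NP [Det a] [N sentence]] [PP [P with] [NP [Pron they]]]]]]]]]
The trees differ in how a recursive rule is bracketed over the same span.

4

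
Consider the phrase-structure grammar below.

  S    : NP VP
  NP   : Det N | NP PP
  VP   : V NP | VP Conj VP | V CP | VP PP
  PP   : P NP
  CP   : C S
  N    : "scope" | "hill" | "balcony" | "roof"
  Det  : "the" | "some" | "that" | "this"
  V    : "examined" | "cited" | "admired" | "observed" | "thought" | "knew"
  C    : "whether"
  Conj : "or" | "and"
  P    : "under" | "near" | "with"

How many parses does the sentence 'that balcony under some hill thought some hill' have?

[S [NP [NP [Det that] [N balcony]] [PP [P under] [NP [Det some] [N hill]]]] [VP [V thought] [NP [Det some] [N hill]]]]
No rule offers an alternative attachment or grouping for any span, so this is the only derivation.

1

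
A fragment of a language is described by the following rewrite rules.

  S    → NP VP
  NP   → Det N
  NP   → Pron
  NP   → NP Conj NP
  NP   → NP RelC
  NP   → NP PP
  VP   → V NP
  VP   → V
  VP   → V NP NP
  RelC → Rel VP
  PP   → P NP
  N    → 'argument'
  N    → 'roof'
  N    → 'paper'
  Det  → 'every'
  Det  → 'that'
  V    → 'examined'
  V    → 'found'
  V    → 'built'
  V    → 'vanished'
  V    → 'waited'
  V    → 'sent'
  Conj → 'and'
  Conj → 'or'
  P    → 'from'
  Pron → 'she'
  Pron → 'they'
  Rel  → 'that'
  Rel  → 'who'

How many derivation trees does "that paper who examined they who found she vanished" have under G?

3

Two of the 3 distinct bracketings:
[S [NP [NP [Det that] [N paper]] [RelC [Rel who] [VP [V examined] [NP [NP [Pron they]] [RelC [Rel who] [VP [V found] [NP [Pron she]]]]]]]] [VP [V vanished]]]
[S [NP [NP [Det that] [N paper]] [RelC [Rel who] [VP [V examined] [NP [NP [Pron they]] [RelC [Rel who] [VP [V found]]]] [NP [Pron she]]]]] [VP [V vanished]]]
The difference turns on whether VP → V NP is used at the relevant span, versus an alternative expansion of VP.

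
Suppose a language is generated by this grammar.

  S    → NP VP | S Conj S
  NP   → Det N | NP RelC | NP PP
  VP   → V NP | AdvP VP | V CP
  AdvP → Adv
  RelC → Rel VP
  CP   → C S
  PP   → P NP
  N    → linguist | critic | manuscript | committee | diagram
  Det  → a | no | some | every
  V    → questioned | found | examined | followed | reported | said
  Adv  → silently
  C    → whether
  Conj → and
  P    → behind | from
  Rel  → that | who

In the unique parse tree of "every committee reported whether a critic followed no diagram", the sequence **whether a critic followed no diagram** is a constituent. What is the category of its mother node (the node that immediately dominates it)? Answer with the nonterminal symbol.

VP

[S [NP [Det every] [N committee]] [VP [V reported] [CP [C whether] [S [NP [Det a] [N critic]] [VP [V followed] [NP [Det no] [N diagram]]]]]]]
The span 'whether a critic followed no diagram' is the CP node built by CP → C S.
Its mother is the VP built by VP → V CP.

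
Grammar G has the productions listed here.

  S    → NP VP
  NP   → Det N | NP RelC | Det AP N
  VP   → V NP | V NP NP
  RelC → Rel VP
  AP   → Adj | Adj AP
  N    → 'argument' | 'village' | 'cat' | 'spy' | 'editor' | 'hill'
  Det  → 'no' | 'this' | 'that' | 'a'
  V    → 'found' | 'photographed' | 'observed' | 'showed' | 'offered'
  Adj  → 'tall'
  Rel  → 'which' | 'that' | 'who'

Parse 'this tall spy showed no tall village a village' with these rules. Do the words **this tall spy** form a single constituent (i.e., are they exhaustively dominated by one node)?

[S [NP [Det this] [AP [Adj tall]] [N spy]] [VP [V showed] [NP [Det no] [AP [Adj tall]] [N village]] [NP [Det a] [N village]]]]
The words 'this tall spy' are exhaustively dominated by a single NP node (built by NP → Det AP N), so they form a constituent.

Yes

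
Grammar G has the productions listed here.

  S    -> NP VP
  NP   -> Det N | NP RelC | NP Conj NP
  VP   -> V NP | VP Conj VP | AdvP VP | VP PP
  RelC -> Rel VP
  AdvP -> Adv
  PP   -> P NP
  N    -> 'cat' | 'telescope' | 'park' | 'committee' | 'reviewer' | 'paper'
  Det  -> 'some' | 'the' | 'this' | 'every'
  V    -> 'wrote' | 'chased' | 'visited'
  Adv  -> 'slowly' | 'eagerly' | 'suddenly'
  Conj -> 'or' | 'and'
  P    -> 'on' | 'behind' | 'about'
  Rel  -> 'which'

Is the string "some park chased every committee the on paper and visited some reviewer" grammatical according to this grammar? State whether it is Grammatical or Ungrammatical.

An N word can never sit immediately before a Det word in any string this grammar generates, so the substring 'committee the' rules out a derivation.

Ungrammatical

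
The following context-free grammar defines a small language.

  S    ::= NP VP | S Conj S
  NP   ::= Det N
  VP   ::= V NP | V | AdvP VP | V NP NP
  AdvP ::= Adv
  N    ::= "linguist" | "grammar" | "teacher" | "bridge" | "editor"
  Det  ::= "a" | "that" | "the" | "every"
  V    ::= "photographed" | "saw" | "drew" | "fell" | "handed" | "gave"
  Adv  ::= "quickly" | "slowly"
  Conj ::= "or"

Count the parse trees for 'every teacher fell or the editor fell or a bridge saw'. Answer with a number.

The two bracketings:
[S [S [NP [Det every] [N teacher]] [VP [V fell]]] [Conj or] [S [S [NP [Det the] [N editor]] [VP [V fell]]] [Conj or] [S [NP [Det a] [N bridge]] [VP [V saw]]]]]
[S [S [S [NP [Det every] [N teacher]] [VP [V fell]]] [Conj or] [S [NP [Det the] [N editor]] [VP [V fell]]]] [Conj or] [S [NP [Det a] [N bridge]] [VP [V saw]]]]
The trees differ in how a recursive rule is bracketed over the same span.

2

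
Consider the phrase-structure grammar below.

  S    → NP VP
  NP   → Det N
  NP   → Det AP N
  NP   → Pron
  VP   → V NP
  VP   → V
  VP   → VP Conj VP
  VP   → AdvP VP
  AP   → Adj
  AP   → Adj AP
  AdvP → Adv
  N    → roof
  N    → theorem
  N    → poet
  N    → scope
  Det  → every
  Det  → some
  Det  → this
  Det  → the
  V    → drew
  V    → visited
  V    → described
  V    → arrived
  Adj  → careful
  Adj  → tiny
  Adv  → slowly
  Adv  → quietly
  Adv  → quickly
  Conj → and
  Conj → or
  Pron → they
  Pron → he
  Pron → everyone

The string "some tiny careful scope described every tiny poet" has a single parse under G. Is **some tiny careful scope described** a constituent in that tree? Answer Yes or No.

No

[S [NP [Det some] [AP [Adj tiny] [AP [Adj careful]]] [N scope]] [VP [V described] [NP [Det every] [AP [Adj tiny]] [N poet]]]]
The smallest constituent containing 'some tiny careful scope described' is the S spanning 'some tiny careful scope described every tiny poet'; no single node in the tree dominates exactly the given words.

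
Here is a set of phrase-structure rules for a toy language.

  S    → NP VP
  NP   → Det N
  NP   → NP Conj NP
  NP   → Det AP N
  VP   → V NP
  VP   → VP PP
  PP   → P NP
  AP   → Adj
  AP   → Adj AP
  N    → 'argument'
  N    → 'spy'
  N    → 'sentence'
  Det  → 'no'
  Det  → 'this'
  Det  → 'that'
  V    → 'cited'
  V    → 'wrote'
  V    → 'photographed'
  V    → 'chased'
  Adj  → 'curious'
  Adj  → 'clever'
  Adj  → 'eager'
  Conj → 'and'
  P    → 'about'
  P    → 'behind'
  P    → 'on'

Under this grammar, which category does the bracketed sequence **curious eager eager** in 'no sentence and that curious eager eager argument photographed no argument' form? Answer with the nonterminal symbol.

AP

S
  NP
    NP
      Det: no
      N: sentence
    Conj: and
    NP
      Det: that
      AP
        Adj: curious
        AP
          Adj: eager
          AP
            Adj: eager
      N: argument
  VP
    V: photographed
    NP
      Det: no
      N: argument
The span 'curious eager eager' is the AP node built by AP → Adj AP.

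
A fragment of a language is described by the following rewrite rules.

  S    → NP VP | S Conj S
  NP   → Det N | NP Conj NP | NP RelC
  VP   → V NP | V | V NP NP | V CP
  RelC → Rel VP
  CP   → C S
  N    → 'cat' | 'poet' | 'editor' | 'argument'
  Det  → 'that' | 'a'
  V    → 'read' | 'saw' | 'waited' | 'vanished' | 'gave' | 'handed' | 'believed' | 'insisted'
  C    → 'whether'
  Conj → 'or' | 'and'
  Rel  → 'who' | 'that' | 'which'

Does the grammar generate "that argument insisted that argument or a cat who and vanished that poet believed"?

A Rel word can never sit immediately before a Conj word in any string this grammar generates, so the substring 'who and' rules out a derivation.

Ungrammatical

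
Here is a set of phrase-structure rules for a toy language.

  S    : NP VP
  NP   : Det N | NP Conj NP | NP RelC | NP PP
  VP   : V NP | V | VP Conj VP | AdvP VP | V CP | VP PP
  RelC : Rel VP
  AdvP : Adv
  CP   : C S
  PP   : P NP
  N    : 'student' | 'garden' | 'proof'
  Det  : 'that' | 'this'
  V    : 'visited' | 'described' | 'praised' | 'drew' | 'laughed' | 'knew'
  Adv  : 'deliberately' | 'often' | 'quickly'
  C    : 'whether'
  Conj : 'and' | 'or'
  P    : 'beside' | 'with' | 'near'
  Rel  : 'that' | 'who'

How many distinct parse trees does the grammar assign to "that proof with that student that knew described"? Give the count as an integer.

2

The two bracketings:
[S [NP [NP [NP [Det that] [N proof]] [PP [P with] [NP [Det that] [N student]]]] [RelC [Rel that] [VP [V knew]]]] [VP [V described]]]
[S [NP [NP [Det that] [N proof]] [PP [P with] [NP [NP [Det that] [N student]] [RelC [Rel that] [VP [V knew]]]]]] [VP [V described]]]
The trees differ in how a recursive rule is bracketed over the same span.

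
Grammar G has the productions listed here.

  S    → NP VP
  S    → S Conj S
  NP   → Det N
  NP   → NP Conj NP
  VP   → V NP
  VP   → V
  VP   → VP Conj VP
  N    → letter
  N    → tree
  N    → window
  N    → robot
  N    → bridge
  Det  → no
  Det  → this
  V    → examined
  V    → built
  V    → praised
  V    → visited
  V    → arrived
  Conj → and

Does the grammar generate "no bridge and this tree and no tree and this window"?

Ungrammatical

For S → NP VP, every NP-prefix leaves a non-VP remainder: after 'no bridge' the remainder is not a VP; after 'no bridge and this tree' the remainder is not a VP; after 'no bridge and this tree and no tree' the remainder is not a VP. The alternative S rule S → S Conj S likewise has no satisfying split.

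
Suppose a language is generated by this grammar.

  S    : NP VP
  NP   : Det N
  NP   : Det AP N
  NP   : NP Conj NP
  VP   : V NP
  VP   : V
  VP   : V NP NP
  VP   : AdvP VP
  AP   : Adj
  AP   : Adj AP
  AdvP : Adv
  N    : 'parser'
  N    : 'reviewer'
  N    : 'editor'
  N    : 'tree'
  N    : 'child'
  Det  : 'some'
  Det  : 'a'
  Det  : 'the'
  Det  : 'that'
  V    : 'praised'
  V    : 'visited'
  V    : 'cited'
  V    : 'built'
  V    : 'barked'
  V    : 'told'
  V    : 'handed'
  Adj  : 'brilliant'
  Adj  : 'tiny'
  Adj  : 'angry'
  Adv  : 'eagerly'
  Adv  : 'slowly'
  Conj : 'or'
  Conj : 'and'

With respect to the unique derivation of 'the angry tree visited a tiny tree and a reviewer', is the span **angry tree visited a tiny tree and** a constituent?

[S [NP [Det the] [AP [Adj angry]] [N tree]] [VP [V visited] [NP [NP [Det a] [AP [Adj tiny]] [N tree]] [Conj and] [NP [Det a] [N reviewer]]]]]
The smallest constituent containing 'angry tree visited a tiny tree and' is the S spanning 'the angry tree visited a tiny tree and a reviewer'; no single node in the tree dominates exactly the given words.

No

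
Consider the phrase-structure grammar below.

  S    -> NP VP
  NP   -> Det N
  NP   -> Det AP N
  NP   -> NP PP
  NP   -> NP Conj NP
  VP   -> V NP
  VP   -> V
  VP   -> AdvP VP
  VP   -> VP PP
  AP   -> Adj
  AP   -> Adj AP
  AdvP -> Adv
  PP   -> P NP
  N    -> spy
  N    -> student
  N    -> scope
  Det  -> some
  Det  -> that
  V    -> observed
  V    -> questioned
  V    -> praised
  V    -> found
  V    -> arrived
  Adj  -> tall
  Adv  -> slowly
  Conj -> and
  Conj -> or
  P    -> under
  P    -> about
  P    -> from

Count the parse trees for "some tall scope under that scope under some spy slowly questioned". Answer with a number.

2

The two bracketings:
[S [NP [NP [Det some] [AP [Adj tall]] [N scope]] [PP [P under] [NP [NP [Det that] [N scope]] [PP [P under] [NP [Det some] [N spy]]]]]] [VP [AdvP [Adv slowly]] [VP [V questioned]]]]
[S [NP [NP [NP [Det some] [AP [Adj tall]] [N scope]] [PP [P under] [NP [Det that] [N scope]]]] [PP [P under] [NP [Det some] [N spy]]]] [VP [AdvP [Adv slowly]] [VP [V questioned]]]]
The trees differ in how a recursive rule is bracketed over the same span.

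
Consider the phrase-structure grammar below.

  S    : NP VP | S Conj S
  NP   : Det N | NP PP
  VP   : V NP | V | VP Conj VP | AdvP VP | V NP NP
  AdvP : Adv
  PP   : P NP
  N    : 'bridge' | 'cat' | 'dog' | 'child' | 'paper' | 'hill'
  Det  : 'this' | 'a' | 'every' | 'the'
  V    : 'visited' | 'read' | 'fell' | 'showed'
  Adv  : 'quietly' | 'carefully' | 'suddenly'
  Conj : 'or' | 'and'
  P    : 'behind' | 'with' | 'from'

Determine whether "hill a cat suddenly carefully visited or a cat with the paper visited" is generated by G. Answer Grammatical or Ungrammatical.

Ungrammatical

For S → NP VP, no prefix of the string parses as an NP. The alternative S rule S → S Conj S likewise has no satisfying split.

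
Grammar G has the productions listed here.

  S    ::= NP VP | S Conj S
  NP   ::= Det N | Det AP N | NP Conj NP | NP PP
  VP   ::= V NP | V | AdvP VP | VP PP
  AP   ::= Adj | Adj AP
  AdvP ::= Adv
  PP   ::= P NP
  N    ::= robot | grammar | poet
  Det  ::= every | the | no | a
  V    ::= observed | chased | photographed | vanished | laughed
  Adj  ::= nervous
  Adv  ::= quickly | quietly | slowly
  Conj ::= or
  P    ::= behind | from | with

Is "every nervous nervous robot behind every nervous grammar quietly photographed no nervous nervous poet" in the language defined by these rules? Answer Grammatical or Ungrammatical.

Grammatical

[S [NP [NP [Det every] [AP [Adj nervous] [AP [Adj nervous]]] [N robot]] [PP [P behind] [NP [Det every] [AP [Adj nervous]] [N grammar]]]] [VP [AdvP [Adv quietly]] [VP [V photographed] [NP [Det no] [AP [Adj nervous] [AP [Adj nervous]]] [N poet]]]]]
The bracketing above is licensed at every node by one of the given productions, with S at the root.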